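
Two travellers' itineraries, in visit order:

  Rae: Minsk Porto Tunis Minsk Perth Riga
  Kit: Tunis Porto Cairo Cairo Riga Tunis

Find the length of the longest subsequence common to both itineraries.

2

One common subsequence of length 2: Porto [2,2]; then Tunis [3,6]. dp[6][6] = 2 confirms this is the maximum.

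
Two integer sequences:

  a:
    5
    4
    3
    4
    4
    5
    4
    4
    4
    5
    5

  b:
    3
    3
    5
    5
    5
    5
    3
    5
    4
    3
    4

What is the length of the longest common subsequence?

Let dp[i][j] be the LCS length of the first i values of a and the first j values of b. dp[i][j] = dp[i-1][j-1]+1 when the i-th and j-th values match, else max(dp[i-1][j], dp[i][j-1]).
    ·  3  3  5  5  5  5  3  5  4  3  4
 ·  0  0  0  0  0  0  0  0  0  0  0  0
 5  0  0  0  1  1  1  1  1  1  1  1  1
 4  0  0  0  1  1  1  1  1  1  2  2  2
 3  0  1  1  1  1  1  1  2  2  2  3  3
 4  0  1  1  1  1  1  1  2  2  3  3  4
 4  0  1  1  1  1  1  1  2  2  3  3  4
 5  0  1  1  2  2  2  2  2  3  3  3  4
 4  0  1  1  2  2  2  2  2  3  4  4  4
 4  0  1  1  2  2  2  2  2  3  4  4  5
 4  0  1  1  2  2  2  2  2  3  4  4  5
 5  0  1  1  2  3  3  3  3  3  4  4  5
 5  0  1  1  2  3  4  4  4  4  4  4  5
dp[11][11] = 5. One LCS (by backtracking along matches): 5, 3, 5, 4, 4.

5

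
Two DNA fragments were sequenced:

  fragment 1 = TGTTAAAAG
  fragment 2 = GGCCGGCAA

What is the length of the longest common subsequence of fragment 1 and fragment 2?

One common subsequence of length 3: G (fragment 1 #2, fragment 2 #6), A (fragment 1 #7, fragment 2 #8), A (fragment 1 #8, fragment 2 #9). The LCS DP gives dp[9][9] = 3, so this is optimal.

3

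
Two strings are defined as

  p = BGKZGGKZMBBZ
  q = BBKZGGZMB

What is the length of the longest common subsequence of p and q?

8

Taking B (p #1, q #2); then K (p #3, q #3); then Z (p #4, q #4); then G (p #5, q #5); then G (p #6, q #6); then Z (p #8, q #7); then M (p #9, q #8); then B (p #11, q #9) gives a common subsequence of length 8, and the DP table's final entry dp[12][9] is also 8, so no common subsequence is longer.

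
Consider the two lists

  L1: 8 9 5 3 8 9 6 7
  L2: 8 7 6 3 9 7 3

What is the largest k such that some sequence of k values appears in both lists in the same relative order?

4

Let dp[i][j] be the LCS length of the first i values of L1 and the first j values of L2. dp[i][j] = dp[i-1][j-1]+1 when the i-th and j-th values match, else max(dp[i-1][j], dp[i][j-1]).
    ·  8  7  6  3  9  7  3
 ·  0  0  0  0  0  0  0  0
 8  0  1  1  1  1  1  1  1
 9  0  1  1  1  1  2  2  2
 5  0  1  1  1  1  2  2  2
 3  0  1  1  1  2  2  2  3
 8  0  1  1  1  2  2  2  3
 9  0  1  1  1  2  3  3  3
 6  0  1  1  2  2  3  3  3
 7  0  1  2  2  2  3  4  4
dp[8][7] = 4. One LCS (by backtracking along matches): 8, 3, 9, 7.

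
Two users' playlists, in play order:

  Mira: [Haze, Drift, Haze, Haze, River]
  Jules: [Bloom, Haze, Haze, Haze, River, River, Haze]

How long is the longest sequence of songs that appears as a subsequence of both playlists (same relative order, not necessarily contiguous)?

Match Haze [1,2] → Haze [3,3] → Haze [4,4] → River [5,6] — 4 songs in the same relative order in both. Since dp[5][7] = 4, nothing longer is possible.

4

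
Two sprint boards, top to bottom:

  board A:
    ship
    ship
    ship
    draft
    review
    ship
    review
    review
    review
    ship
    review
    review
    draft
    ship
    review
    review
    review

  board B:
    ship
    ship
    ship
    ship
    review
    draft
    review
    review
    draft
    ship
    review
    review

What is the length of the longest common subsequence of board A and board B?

Pick ship at board A[1]=board B[1], then ship at board A[2]=board B[2], then ship at board A[3]=board B[3], then ship at board A[6]=board B[4], then review at board A[7]=board B[5], then review at board A[11]=board B[7], then review at board A[12]=board B[8], then draft at board A[13]=board B[9], then ship at board A[14]=board B[10], then review at board A[16]=board B[11], then review at board A[17]=board B[12]; all 11 tasks appear in both, in order. dp[17][12] = 11 confirms this is the maximum.

11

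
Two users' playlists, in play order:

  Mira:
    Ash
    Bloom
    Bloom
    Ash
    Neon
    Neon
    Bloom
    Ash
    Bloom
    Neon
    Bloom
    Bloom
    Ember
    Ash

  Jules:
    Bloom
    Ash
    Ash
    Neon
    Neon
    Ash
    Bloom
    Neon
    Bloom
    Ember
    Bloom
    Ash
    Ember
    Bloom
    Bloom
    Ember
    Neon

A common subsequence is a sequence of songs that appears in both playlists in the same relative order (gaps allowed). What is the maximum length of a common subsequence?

10

Pick Ash (Mira #1, Jules #2) → Ash (Mira #4, Jules #3) → Neon (Mira #5, Jules #4) → Neon (Mira #6, Jules #5) → Ash (Mira #8, Jules #6) → Bloom (Mira #9, Jules #7) → Neon (Mira #10, Jules #8) → Bloom (Mira #11, Jules #14) → Bloom (Mira #12, Jules #15) → Ember (Mira #13, Jules #16); all 10 songs appear in both, in order. dp[14][17] = 10 confirms this is the maximum.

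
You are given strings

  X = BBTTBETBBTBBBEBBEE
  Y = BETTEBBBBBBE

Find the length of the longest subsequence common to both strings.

11

One common subsequence of length 11: B at X[1]=Y[1], then T at X[3]=Y[3], then T at X[4]=Y[4], then E at X[6]=Y[5], then B at X[9]=Y[6], then B at X[11]=Y[7], then B at X[12]=Y[8], then B at X[13]=Y[9], then B at X[15]=Y[10], then B at X[16]=Y[11], then E at X[18]=Y[12]. Since dp[18][12] = 11, nothing longer is possible.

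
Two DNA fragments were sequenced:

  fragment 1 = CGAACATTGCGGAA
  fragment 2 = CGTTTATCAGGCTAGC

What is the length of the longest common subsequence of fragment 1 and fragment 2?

8

Taking C at fragment 1[1]=fragment 2[1]; then G at fragment 1[2]=fragment 2[2]; then A at fragment 1[3]=fragment 2[6]; then A at fragment 1[4]=fragment 2[9]; then C at fragment 1[5]=fragment 2[12]; then A at fragment 1[6]=fragment 2[14]; then G at fragment 1[9]=fragment 2[15]; then C at fragment 1[10]=fragment 2[16] gives a common subsequence of length 8, and the DP table's final entry dp[14][16] is also 8, so no common subsequence is longer.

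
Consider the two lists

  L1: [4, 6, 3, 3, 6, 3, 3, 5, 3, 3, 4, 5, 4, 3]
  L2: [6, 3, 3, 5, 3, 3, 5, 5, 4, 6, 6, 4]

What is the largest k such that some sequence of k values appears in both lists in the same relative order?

Pick 6 at L1[2]=L2[1], then 3 at L1[3]=L2[2], then 3 at L1[4]=L2[3], then 3 at L1[6]=L2[5], then 3 at L1[7]=L2[6], then 5 at L1[8]=L2[8], then 4 at L1[11]=L2[9], then 4 at L1[13]=L2[12]; all 8 values appear in both, in order. The LCS DP gives dp[14][12] = 8, so this is optimal.

8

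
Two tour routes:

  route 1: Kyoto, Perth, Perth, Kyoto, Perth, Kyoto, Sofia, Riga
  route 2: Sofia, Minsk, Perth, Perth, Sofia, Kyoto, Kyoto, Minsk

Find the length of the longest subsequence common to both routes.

One common subsequence of length 4: Perth at route 1[2]=route 2[3], then Perth at route 1[3]=route 2[4], then Kyoto at route 1[4]=route 2[6], then Kyoto at route 1[6]=route 2[7]. Since dp[8][8] = 4, nothing longer is possible.

4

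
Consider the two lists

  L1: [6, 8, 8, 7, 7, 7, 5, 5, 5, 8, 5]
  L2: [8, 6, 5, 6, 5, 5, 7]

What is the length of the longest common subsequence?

4

Pick 6 at L1[1]=L2[2]; then 5 at L1[7]=L2[3]; then 5 at L1[8]=L2[5]; then 5 at L1[9]=L2[6]; all 4 values appear in both, in order. dp[11][7] = 4 confirms this is the maximum.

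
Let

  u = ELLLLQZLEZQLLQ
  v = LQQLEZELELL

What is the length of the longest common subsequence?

7

Pick L (u #2, v #1) → L (u #3, v #4) → Z (u #7, v #6) → L (u #8, v #8) → E (u #9, v #9) → L (u #12, v #10) → L (u #13, v #11); all 7 characters appear in both, in order. Since dp[14][11] = 7, nothing longer is possible.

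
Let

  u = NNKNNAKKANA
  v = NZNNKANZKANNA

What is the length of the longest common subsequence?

Match N [1,3], N [2,4], K [3,5], N [4,7], K [8,9], A [9,10], N [10,12], A [11,13] — 8 characters in the same relative order in both, and the DP table's final entry dp[11][13] is also 8, so no common subsequence is longer.

8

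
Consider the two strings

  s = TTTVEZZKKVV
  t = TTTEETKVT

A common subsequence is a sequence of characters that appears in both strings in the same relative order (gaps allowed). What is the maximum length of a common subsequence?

6

Taking T (s #1, t #1) → T (s #2, t #2) → T (s #3, t #3) → E (s #5, t #5) → K (s #9, t #7) → V (s #10, t #8) gives a common subsequence of length 6. The LCS DP gives dp[11][9] = 6, so this is optimal.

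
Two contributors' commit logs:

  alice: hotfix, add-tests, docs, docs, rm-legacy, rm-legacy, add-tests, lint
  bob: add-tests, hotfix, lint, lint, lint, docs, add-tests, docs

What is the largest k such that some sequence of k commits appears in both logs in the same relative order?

3

One common subsequence of length 3: hotfix at alice[1]=bob[2]; then add-tests at alice[2]=bob[7]; then docs at alice[4]=bob[8]. Since dp[8][8] = 3, nothing longer is possible.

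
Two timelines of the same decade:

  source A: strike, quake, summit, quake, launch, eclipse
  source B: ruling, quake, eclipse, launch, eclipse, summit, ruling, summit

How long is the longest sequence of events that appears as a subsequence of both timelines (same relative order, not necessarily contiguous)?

Match quake [2,2], launch [5,4], eclipse [6,5] — 3 events in the same relative order in both. The LCS DP gives dp[6][8] = 3, so this is optimal.

3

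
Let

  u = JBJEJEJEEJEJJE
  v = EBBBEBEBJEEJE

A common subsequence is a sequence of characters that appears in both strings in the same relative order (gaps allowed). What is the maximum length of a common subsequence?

One common subsequence of length 8: B [2,4], E [4,5], E [6,7], J [7,9], E [9,10], E [11,11], J [13,12], E [14,13], and the DP table's final entry dp[14][13] is also 8, so no common subsequence is longer.

8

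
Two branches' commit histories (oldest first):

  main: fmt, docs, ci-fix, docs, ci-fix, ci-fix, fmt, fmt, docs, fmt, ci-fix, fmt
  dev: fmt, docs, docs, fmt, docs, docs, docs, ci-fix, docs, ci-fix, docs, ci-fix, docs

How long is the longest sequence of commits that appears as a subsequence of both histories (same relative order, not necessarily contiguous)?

Pick fmt (main #1, dev #4), docs (main #2, dev #7), ci-fix (main #3, dev #8), docs (main #4, dev #9), ci-fix (main #5, dev #10), ci-fix (main #6, dev #12), docs (main #9, dev #13); all 7 commits appear in both, in order. dp[12][13] = 7 confirms this is the maximum.

7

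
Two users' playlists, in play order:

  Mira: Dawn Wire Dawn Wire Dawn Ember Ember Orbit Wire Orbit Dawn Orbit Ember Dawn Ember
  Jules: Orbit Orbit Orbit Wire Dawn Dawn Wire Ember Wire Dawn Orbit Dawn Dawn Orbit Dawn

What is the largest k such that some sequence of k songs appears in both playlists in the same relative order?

9

One common subsequence of length 9: Dawn (Mira #1, Jules #5), then Dawn (Mira #3, Jules #6), then Wire (Mira #4, Jules #7), then Ember (Mira #7, Jules #8), then Wire (Mira #9, Jules #9), then Orbit (Mira #10, Jules #11), then Dawn (Mira #11, Jules #13), then Orbit (Mira #12, Jules #14), then Dawn (Mira #14, Jules #15). Since dp[15][15] = 9, nothing longer is possible.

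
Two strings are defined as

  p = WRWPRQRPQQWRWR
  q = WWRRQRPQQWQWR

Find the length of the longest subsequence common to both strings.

11

Taking W at p[1]=q[2], R at p[2]=q[3], R at p[5]=q[4], Q at p[6]=q[5], R at p[7]=q[6], P at p[8]=q[7], Q at p[9]=q[8], Q at p[10]=q[9], W at p[11]=q[10], W at p[13]=q[12], R at p[14]=q[13] gives a common subsequence of length 11. dp[14][13] = 11 confirms this is the maximum.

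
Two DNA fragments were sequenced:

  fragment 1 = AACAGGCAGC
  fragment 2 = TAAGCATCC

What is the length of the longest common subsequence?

6

Taking A [1,2] → A [2,3] → C [3,5] → A [4,6] → C [7,8] → C [10,9] gives a common subsequence of length 6. Since dp[10][9] = 6, nothing longer is possible.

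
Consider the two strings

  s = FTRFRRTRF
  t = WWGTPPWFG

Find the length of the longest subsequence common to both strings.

Taking T at s[2]=t[4], F at s[4]=t[8] gives a common subsequence of length 2. dp[9][9] = 2 confirms this is the maximum.

2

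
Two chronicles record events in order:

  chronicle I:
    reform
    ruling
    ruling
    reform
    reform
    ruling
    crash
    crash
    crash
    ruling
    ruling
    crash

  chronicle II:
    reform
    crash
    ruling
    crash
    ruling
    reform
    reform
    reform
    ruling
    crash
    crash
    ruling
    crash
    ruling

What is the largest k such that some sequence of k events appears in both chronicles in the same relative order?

Pick reform (chronicle I #1, chronicle II #1), then ruling (chronicle I #2, chronicle II #3), then ruling (chronicle I #3, chronicle II #5), then reform (chronicle I #4, chronicle II #7), then reform (chronicle I #5, chronicle II #8), then ruling (chronicle I #6, chronicle II #9), then crash (chronicle I #7, chronicle II #10), then crash (chronicle I #8, chronicle II #11), then crash (chronicle I #9, chronicle II #13), then ruling (chronicle I #11, chronicle II #14); all 10 events appear in both, in order. dp[12][14] = 10 confirms this is the maximum.

10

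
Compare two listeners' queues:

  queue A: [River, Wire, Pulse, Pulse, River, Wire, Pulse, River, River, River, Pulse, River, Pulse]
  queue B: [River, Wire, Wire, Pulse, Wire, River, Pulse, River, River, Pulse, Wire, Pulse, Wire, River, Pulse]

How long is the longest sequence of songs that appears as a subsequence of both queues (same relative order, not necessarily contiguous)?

One common subsequence of length 10: River [1,1], then Wire [2,3], then Pulse [3,4], then River [5,6], then Pulse [7,7], then River [8,8], then River [9,9], then Pulse [11,12], then River [12,14], then Pulse [13,15]. The LCS DP gives dp[13][15] = 10, so this is optimal.

10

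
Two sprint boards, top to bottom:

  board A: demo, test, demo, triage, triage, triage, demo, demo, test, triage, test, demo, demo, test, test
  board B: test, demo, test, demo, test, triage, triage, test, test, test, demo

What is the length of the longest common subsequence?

8

Taking demo [1,2], test [2,3], demo [3,4], triage [4,6], triage [5,7], test [9,9], test [11,10], demo [13,11] gives a common subsequence of length 8. dp[15][11] = 8 confirms this is the maximum.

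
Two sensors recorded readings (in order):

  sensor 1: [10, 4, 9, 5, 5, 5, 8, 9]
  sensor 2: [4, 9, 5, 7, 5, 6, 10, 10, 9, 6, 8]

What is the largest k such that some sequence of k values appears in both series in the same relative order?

Taking 4 (sensor 1 #2, sensor 2 #1), then 9 (sensor 1 #3, sensor 2 #2), then 5 (sensor 1 #4, sensor 2 #3), then 5 (sensor 1 #5, sensor 2 #5), then 8 (sensor 1 #7, sensor 2 #11) gives a common subsequence of length 5. The LCS DP gives dp[8][11] = 5, so this is optimal.

5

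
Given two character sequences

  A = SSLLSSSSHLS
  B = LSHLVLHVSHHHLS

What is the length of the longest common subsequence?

Match S (A #1, B #2); then L (A #3, B #4); then L (A #4, B #6); then S (A #5, B #9); then H (A #9, B #12); then L (A #10, B #13); then S (A #11, B #14) — 7 characters in the same relative order in both. The LCS DP gives dp[11][14] = 7, so this is optimal.

7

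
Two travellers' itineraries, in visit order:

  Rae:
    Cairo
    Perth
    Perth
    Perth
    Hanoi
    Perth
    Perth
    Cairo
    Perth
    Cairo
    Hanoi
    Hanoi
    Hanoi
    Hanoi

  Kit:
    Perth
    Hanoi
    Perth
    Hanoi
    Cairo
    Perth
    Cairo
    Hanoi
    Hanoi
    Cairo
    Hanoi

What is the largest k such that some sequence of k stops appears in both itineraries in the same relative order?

9

Taking Perth [2,1], Perth [4,3], Hanoi [5,4], Cairo [8,5], Perth [9,6], Cairo [10,7], Hanoi [11,8], Hanoi [12,9], Hanoi [14,11] gives a common subsequence of length 9. The LCS DP gives dp[14][11] = 9, so this is optimal.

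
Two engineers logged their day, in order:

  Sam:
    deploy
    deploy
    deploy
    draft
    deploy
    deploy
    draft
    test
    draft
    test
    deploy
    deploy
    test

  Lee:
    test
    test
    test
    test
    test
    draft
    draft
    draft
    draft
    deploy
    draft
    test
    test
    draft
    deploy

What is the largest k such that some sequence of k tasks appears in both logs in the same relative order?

Taking draft (Sam #4, Lee #9), deploy (Sam #6, Lee #10), draft (Sam #7, Lee #11), test (Sam #8, Lee #13), draft (Sam #9, Lee #14), deploy (Sam #12, Lee #15) gives a common subsequence of length 6. The LCS DP gives dp[13][15] = 6, so this is optimal.

6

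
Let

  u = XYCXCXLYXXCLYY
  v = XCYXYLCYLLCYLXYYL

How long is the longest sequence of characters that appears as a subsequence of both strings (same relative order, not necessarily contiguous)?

Taking X at u[1]=v[1], then Y at u[2]=v[3], then X at u[4]=v[4], then C at u[5]=v[7], then L at u[7]=v[10], then Y at u[8]=v[12], then X at u[10]=v[14], then Y at u[13]=v[15], then Y at u[14]=v[16] gives a common subsequence of length 9, and the DP table's final entry dp[14][17] is also 9, so no common subsequence is longer.

9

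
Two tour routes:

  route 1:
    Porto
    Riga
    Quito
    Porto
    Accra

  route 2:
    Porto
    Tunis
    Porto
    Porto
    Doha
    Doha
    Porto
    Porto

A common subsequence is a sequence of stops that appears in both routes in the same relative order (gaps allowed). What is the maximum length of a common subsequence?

2

Pick Porto at route 1[1]=route 2[7], Porto at route 1[4]=route 2[8]; all 2 stops appear in both, in order, and the DP table's final entry dp[5][8] is also 2, so no common subsequence is longer.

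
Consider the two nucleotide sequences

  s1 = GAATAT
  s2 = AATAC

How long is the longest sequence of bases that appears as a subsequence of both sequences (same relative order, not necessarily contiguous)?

4

Match A at s1[2]=s2[1] → A at s1[3]=s2[2] → T at s1[4]=s2[3] → A at s1[5]=s2[4] — 4 bases in the same relative order in both. dp[6][5] = 4 confirms this is the maximum.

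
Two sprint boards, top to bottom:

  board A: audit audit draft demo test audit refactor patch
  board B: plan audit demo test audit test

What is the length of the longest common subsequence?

Taking audit [2,2], then demo [4,3], then test [5,4], then audit [6,5] gives a common subsequence of length 4, and the DP table's final entry dp[8][6] is also 4, so no common subsequence is longer.

4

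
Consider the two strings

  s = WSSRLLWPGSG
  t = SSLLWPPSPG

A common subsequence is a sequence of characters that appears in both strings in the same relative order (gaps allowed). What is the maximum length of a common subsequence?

One common subsequence of length 8: S (s #2, t #1); then S (s #3, t #2); then L (s #5, t #3); then L (s #6, t #4); then W (s #7, t #5); then P (s #8, t #7); then S (s #10, t #8); then G (s #11, t #10). The LCS DP gives dp[11][10] = 8, so this is optimal.

8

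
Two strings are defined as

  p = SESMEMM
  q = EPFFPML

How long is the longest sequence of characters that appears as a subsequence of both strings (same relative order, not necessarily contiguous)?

Let dp[i][j] be the LCS length of the first i characters of p and the first j characters of q. dp[i][j] = dp[i-1][j-1]+1 when the i-th and j-th characters match, else max(dp[i-1][j], dp[i][j-1]).
    ·  E  P  F  F  P  M  L
 ·  0  0  0  0  0  0  0  0
 S  0  0  0  0  0  0  0  0
 E  0  1  1  1  1  1  1  1
 S  0  1  1  1  1  1  1  1
 M  0  1  1  1  1  1  2  2
 E  0  1  1  1  1  1  2  2
 M  0  1  1  1  1  1  2  2
 M  0  1  1  1  1  1  2  2
dp[7][7] = 2. One LCS (by backtracking along matches): EM.

2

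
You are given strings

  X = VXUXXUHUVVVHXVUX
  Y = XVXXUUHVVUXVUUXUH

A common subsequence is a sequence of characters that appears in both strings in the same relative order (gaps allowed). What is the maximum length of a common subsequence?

11

One common subsequence of length 11: V (X #1, Y #2), X (X #2, Y #4), U (X #3, Y #5), U (X #6, Y #6), H (X #7, Y #7), V (X #9, Y #8), V (X #10, Y #9), X (X #13, Y #11), V (X #14, Y #12), U (X #15, Y #14), X (X #16, Y #15). The LCS DP gives dp[16][17] = 11, so this is optimal.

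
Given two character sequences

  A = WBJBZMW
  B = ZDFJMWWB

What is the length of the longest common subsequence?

3

Let dp[i][j] be the LCS length of the first i characters of A and the first j characters of B. dp[i][j] = dp[i-1][j-1]+1 when the i-th and j-th characters match, else max(dp[i-1][j], dp[i][j-1]).
    ·  Z  D  F  J  M  W  W  B
 ·  0  0  0  0  0  0  0  0  0
 W  0  0  0  0  0  0  1  1  1
 B  0  0  0  0  0  0  1  1  2
 J  0  0  0  0  1  1  1  1  2
 B  0  0  0  0  1  1  1  1  2
 Z  0  1  1  1  1  1  1  1  2
 M  0  1  1  1  1  2  2  2  2
 W  0  1  1  1  1  2  3  3  3
dp[7][8] = 3. One LCS (by backtracking along matches): JMW.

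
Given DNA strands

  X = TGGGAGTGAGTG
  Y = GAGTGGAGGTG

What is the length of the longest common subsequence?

9

Let dp[i][j] be the LCS length of the first i bases of X and the first j bases of Y. dp[i][j] = dp[i-1][j-1]+1 when the i-th and j-th bases match, else max(dp[i-1][j], dp[i][j-1]).
    ·  G  A  G  T  G  G  A  G  G  T  G
 ·  0  0  0  0  0  0  0  0  0  0  0  0
 T  0  0  0  0  1  1  1  1  1  1  1  1
 G  0  1  1  1  1  2  2  2  2  2  2  2
 G  0  1  1  2  2  2  3  3  3  3  3  3
 G  0  1  1  2  2  3  3  3  4  4  4  4
 A  0  1  2  2  2  3  3  4  4  4  4  4
 G  0  1  2  3  3  3  4  4  5  5  5  5
 T  0  1  2  3  4  4  4  4  5  5  6  6
 G  0  1  2  3  4  5  5  5  5  6  6  7
 A  0  1  2  3  4  5  5  6  6  6  6  7
 G  0  1  2  3  4  5  6  6  7  7  7  7
 T  0  1  2  3  4  5  6  6  7  7  8  8
 G  0  1  2  3  4  5  6  6  7  8  8  9
dp[12][11] = 9. One LCS (by backtracking along matches): GAGTGAGTG.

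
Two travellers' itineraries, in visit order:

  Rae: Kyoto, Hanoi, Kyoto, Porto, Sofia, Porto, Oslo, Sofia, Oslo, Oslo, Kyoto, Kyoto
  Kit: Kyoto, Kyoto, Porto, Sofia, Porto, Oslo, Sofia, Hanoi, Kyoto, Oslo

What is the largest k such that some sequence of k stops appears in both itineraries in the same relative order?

Pick Kyoto (Rae #1, Kit #1) → Kyoto (Rae #3, Kit #2) → Porto (Rae #4, Kit #3) → Sofia (Rae #5, Kit #4) → Porto (Rae #6, Kit #5) → Oslo (Rae #7, Kit #6) → Sofia (Rae #8, Kit #7) → Oslo (Rae #10, Kit #10); all 8 stops appear in both, in order, and the DP table's final entry dp[12][10] is also 8, so no common subsequence is longer.

8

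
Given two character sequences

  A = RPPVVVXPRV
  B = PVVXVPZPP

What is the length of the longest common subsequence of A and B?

Taking P at A[3]=B[1] → V at A[4]=B[2] → V at A[5]=B[3] → V at A[6]=B[5] → P at A[8]=B[9] gives a common subsequence of length 5. The LCS DP gives dp[10][9] = 5, so this is optimal.

5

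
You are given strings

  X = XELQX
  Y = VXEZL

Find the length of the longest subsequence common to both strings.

3

Match X (X #1, Y #2) → E (X #2, Y #3) → L (X #3, Y #5) — 3 characters in the same relative order in both, and the DP table's final entry dp[5][5] is also 3, so no common subsequence is longer.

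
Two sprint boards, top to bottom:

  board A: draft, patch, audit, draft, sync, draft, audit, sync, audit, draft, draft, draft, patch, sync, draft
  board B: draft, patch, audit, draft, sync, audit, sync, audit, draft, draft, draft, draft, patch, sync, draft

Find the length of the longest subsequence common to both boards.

14

Pick draft (board A #1, board B #1); then patch (board A #2, board B #2); then audit (board A #3, board B #3); then draft (board A #4, board B #4); then sync (board A #5, board B #5); then audit (board A #7, board B #6); then sync (board A #8, board B #7); then audit (board A #9, board B #8); then draft (board A #10, board B #10); then draft (board A #11, board B #11); then draft (board A #12, board B #12); then patch (board A #13, board B #13); then sync (board A #14, board B #14); then draft (board A #15, board B #15); all 14 tasks appear in both, in order. dp[15][15] = 14 confirms this is the maximum.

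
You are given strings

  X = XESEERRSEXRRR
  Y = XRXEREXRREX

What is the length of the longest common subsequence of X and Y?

7

Let dp[i][j] be the LCS length of the first i characters of X and the first j characters of Y. dp[i][j] = dp[i-1][j-1]+1 when the i-th and j-th characters match, else max(dp[i-1][j], dp[i][j-1]).
    ·  X  R  X  E  R  E  X  R  R  E  X
 ·  0  0  0  0  0  0  0  0  0  0  0  0
 X  0  1  1  1  1  1  1  1  1  1  1  1
 E  0  1  1  1  2  2  2  2  2  2  2  2
 S  0  1  1  1  2  2  2  2  2  2  2  2
 E  0  1  1  1  2  2  3  3  3  3  3  3
 E  0  1  1  1  2  2  3  3  3  3  4  4
 R  0  1  2  2  2  3  3  3  4  4  4  4
 R  0  1  2  2  2  3  3  3  4  5  5  5
 S  0  1  2  2  2  3  3  3  4  5  5  5
 E  0  1  2  2  3  3  4  4  4  5  6  6
 X  0  1  2  3  3  3  4  5  5  5  6  7
 R  0  1  2  3  3  4  4  5  6  6  6  7
 R  0  1  2  3  3  4  4  5  6  7  7  7
 R  0  1  2  3  3  4  4  5  6  7  7  7
dp[13][11] = 7. One LCS (by backtracking along matches): XEERREX.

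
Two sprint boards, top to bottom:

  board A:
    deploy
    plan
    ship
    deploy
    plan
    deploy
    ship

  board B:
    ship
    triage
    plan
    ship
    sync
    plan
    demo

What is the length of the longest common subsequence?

One common subsequence of length 3: plan (board A #2, board B #3); then ship (board A #3, board B #4); then plan (board A #5, board B #6). Since dp[7][7] = 3, nothing longer is possible.

3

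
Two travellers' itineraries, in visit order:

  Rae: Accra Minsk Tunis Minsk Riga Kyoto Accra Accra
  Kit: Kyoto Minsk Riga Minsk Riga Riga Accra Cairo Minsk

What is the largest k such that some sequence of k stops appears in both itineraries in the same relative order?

Match Minsk at Rae[2]=Kit[2], Minsk at Rae[4]=Kit[4], Riga at Rae[5]=Kit[6], Accra at Rae[7]=Kit[7] — 4 stops in the same relative order in both. Since dp[8][9] = 4, nothing longer is possible.

4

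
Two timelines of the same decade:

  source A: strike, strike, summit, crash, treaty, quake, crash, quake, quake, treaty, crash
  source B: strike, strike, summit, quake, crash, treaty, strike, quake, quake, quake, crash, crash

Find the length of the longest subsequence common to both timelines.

One common subsequence of length 9: strike [1,1], then strike [2,2], then summit [3,3], then crash [4,5], then treaty [5,6], then quake [6,8], then quake [8,9], then quake [9,10], then crash [11,12]. The LCS DP gives dp[11][12] = 9, so this is optimal.

9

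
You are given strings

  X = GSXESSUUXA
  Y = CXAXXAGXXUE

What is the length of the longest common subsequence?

3

Pick G [1,7], then X [3,9], then E [4,11]; all 3 characters appear in both, in order, and the DP table's final entry dp[10][11] is also 3, so no common subsequence is longer.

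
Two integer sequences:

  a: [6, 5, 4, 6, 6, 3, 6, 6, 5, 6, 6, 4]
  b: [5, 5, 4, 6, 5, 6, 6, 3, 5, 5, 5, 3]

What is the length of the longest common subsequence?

One common subsequence of length 6: 6 (a #1, b #4), then 5 (a #2, b #5), then 6 (a #4, b #6), then 6 (a #5, b #7), then 3 (a #6, b #8), then 5 (a #9, b #11). dp[12][12] = 6 confirms this is the maximum.

6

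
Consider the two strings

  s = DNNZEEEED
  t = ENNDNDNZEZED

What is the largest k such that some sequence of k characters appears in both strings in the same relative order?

Let dp[i][j] be the LCS length of the first i characters of s and the first j characters of t. dp[i][j] = dp[i-1][j-1]+1 when the i-th and j-th characters match, else max(dp[i-1][j], dp[i][j-1]).
    ·  E  N  N  D  N  D  N  Z  E  Z  E  D
 ·  0  0  0  0  0  0  0  0  0  0  0  0  0
 D  0  0  0  0  1  1  1  1  1  1  1  1  1
 N  0  0  1  1  1  2  2  2  2  2  2  2  2
 N  0  0  1  2  2  2  2  3  3  3  3  3  3
 Z  0  0  1  2  2  2  2  3  4  4  4  4  4
 E  0  1  1  2  2  2  2  3  4  5  5  5  5
 E  0  1  1  2  2  2  2  3  4  5  5  6  6
 E  0  1  1  2  2  2  2  3  4  5  5  6  6
 E  0  1  1  2  2  2  2  3  4  5  5  6  6
 D  0  1  1  2  3  3  3  3  4  5  5  6  7
dp[9][12] = 7. One LCS (by backtracking along matches): DNNZEED.

7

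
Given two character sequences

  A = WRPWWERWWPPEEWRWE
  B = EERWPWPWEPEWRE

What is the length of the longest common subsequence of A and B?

One common subsequence of length 10: W at A[1]=B[4]; then P at A[3]=B[5]; then W at A[4]=B[6]; then W at A[5]=B[8]; then E at A[6]=B[9]; then P at A[11]=B[10]; then E at A[13]=B[11]; then W at A[14]=B[12]; then R at A[15]=B[13]; then E at A[17]=B[14], and the DP table's final entry dp[17][14] is also 10, so no common subsequence is longer.

10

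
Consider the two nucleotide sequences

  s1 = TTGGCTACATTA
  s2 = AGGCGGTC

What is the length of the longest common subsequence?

Pick G at s1[3]=s2[2]; then G at s1[4]=s2[3]; then C at s1[5]=s2[4]; then T at s1[6]=s2[7]; then C at s1[8]=s2[8]; all 5 bases appear in both, in order. The LCS DP gives dp[12][8] = 5, so this is optimal.

5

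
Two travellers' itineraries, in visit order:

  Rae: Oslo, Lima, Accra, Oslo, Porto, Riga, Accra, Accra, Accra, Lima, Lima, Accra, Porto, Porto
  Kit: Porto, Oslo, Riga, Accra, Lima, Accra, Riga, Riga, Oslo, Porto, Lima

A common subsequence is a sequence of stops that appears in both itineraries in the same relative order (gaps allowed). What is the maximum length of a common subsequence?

6

Match Oslo at Rae[1]=Kit[2], then Lima at Rae[2]=Kit[5], then Accra at Rae[3]=Kit[6], then Oslo at Rae[4]=Kit[9], then Porto at Rae[5]=Kit[10], then Lima at Rae[11]=Kit[11] — 6 stops in the same relative order in both, and the DP table's final entry dp[14][11] is also 6, so no common subsequence is longer.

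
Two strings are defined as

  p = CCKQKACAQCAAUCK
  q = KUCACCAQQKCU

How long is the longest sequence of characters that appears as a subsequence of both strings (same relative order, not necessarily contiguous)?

7

One common subsequence of length 7: C (p #1, q #3) → C (p #2, q #5) → C (p #7, q #6) → A (p #8, q #7) → Q (p #9, q #9) → C (p #10, q #11) → U (p #13, q #12). dp[15][12] = 7 confirms this is the maximum.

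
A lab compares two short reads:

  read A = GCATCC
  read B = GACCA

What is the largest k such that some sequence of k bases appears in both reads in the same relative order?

Let dp[i][j] be the LCS length of the first i bases of read A and the first j bases of read B. dp[i][j] = dp[i-1][j-1]+1 when the i-th and j-th bases match, else max(dp[i-1][j], dp[i][j-1]).
    ·  G  A  C  C  A
 ·  0  0  0  0  0  0
 G  0  1  1  1  1  1
 C  0  1  1  2  2  2
 A  0  1  2  2  2  3
 T  0  1  2  2  2  3
 C  0  1  2  3  3  3
 C  0  1  2  3  4  4
dp[6][5] = 4. One LCS (by backtracking along matches): GACC.

4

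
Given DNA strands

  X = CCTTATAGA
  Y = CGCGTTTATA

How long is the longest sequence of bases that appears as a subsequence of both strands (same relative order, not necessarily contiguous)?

7

Pick C at X[1]=Y[1] → C at X[2]=Y[3] → T at X[3]=Y[6] → T at X[4]=Y[7] → A at X[5]=Y[8] → T at X[6]=Y[9] → A at X[9]=Y[10]; all 7 bases appear in both, in order. Since dp[9][10] = 7, nothing longer is possible.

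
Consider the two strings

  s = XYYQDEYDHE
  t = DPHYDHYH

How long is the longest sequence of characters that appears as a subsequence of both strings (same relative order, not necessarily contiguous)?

4

Let dp[i][j] be the LCS length of the first i characters of s and the first j characters of t. dp[i][j] = dp[i-1][j-1]+1 when the i-th and j-th characters match, else max(dp[i-1][j], dp[i][j-1]).
    ·  D  P  H  Y  D  H  Y  H
 ·  0  0  0  0  0  0  0  0  0
 X  0  0  0  0  0  0  0  0  0
 Y  0  0  0  0  1  1  1  1  1
 Y  0  0  0  0  1  1  1  2  2
 Q  0  0  0  0  1  1  1  2  2
 D  0  1  1  1  1  2  2  2  2
 E  0  1  1  1  1  2  2  2  2
 Y  0  1  1  1  2  2  2  3  3
 D  0  1  1  1  2  3  3  3  3
 H  0  1  1  2  2  3  4  4  4
 E  0  1  1  2  2  3  4  4  4
dp[10][8] = 4. One LCS (by backtracking along matches): YDYH.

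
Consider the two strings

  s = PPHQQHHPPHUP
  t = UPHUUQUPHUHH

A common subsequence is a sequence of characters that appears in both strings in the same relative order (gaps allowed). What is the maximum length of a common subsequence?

6

Match P [2,2]; then H [3,3]; then Q [4,6]; then H [6,9]; then H [7,11]; then H [10,12] — 6 characters in the same relative order in both, and the DP table's final entry dp[12][12] is also 6, so no common subsequence is longer.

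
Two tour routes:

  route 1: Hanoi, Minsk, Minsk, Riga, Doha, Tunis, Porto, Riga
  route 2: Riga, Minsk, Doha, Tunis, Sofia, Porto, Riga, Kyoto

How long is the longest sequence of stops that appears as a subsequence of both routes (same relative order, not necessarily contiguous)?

Match Minsk (route 1 #3, route 2 #2), then Doha (route 1 #5, route 2 #3), then Tunis (route 1 #6, route 2 #4), then Porto (route 1 #7, route 2 #6), then Riga (route 1 #8, route 2 #7) — 5 stops in the same relative order in both. The LCS DP gives dp[8][8] = 5, so this is optimal.

5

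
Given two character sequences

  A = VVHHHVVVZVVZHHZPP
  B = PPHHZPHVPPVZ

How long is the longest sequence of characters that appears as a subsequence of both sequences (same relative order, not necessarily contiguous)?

6

One common subsequence of length 6: H [3,3]; then H [4,4]; then H [5,7]; then V [6,8]; then V [11,11]; then Z [15,12], and the DP table's final entry dp[17][12] is also 6, so no common subsequence is longer.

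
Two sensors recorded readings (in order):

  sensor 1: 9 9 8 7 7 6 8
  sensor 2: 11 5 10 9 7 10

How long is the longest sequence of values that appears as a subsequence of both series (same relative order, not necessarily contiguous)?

Let dp[i][j] be the LCS length of the first i values of sensor 1 and the first j values of sensor 2. dp[i][j] = dp[i-1][j-1]+1 when the i-th and j-th values match, else max(dp[i-1][j], dp[i][j-1]).
    · 11  5 10  9  7 10
 ·  0  0  0  0  0  0  0
 9  0  0  0  0  1  1  1
 9  0  0  0  0  1  1  1
 8  0  0  0  0  1  1  1
 7  0  0  0  0  1  2  2
 7  0  0  0  0  1  2  2
 6  0  0  0  0  1  2  2
 8  0  0  0  0  1  2  2
dp[7][6] = 2. One LCS (by backtracking along matches): 9, 7.

2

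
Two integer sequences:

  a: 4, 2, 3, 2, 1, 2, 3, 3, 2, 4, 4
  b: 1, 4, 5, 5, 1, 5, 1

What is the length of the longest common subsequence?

2

Pick 4 at a[1]=b[2], 1 at a[5]=b[7]; all 2 values appear in both, in order. Since dp[11][7] = 2, nothing longer is possible.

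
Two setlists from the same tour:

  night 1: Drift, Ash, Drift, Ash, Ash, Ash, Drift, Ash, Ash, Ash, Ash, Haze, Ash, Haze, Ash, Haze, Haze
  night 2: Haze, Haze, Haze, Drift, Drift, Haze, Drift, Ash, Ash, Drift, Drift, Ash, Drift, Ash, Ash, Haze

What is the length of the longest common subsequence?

9

Pick Drift at night 1[1]=night 2[5], Drift at night 1[3]=night 2[7], Ash at night 1[4]=night 2[8], Ash at night 1[5]=night 2[9], Ash at night 1[6]=night 2[12], Drift at night 1[7]=night 2[13], Ash at night 1[13]=night 2[14], Ash at night 1[15]=night 2[15], Haze at night 1[17]=night 2[16]; all 9 songs appear in both, in order. dp[17][16] = 9 confirms this is the maximum.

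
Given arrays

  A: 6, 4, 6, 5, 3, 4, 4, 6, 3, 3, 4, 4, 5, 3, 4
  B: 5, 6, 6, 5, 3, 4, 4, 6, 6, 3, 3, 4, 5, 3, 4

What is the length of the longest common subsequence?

13

One common subsequence of length 13: 6 at A[1]=B[2]; then 6 at A[3]=B[3]; then 5 at A[4]=B[4]; then 3 at A[5]=B[5]; then 4 at A[6]=B[6]; then 4 at A[7]=B[7]; then 6 at A[8]=B[9]; then 3 at A[9]=B[10]; then 3 at A[10]=B[11]; then 4 at A[12]=B[12]; then 5 at A[13]=B[13]; then 3 at A[14]=B[14]; then 4 at A[15]=B[15], and the DP table's final entry dp[15][15] is also 13, so no common subsequence is longer.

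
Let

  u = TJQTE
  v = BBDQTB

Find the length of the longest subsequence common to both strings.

2

Let dp[i][j] be the LCS length of the first i characters of u and the first j characters of v. dp[i][j] = dp[i-1][j-1]+1 when the i-th and j-th characters match, else max(dp[i-1][j], dp[i][j-1]).
    ·  B  B  D  Q  T  B
 ·  0  0  0  0  0  0  0
 T  0  0  0  0  0  1  1
 J  0  0  0  0  0  1  1
 Q  0  0  0  0  1  1  1
 T  0  0  0  0  1  2  2
 E  0  0  0  0  1  2  2
dp[5][6] = 2. One LCS (by backtracking along matches): QT.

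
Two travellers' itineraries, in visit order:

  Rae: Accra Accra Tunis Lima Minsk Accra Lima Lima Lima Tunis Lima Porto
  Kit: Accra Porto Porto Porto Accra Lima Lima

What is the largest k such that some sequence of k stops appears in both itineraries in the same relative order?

Taking Accra [1,1] → Accra [6,5] → Lima [9,6] → Lima [11,7] gives a common subsequence of length 4. The LCS DP gives dp[12][7] = 4, so this is optimal.

4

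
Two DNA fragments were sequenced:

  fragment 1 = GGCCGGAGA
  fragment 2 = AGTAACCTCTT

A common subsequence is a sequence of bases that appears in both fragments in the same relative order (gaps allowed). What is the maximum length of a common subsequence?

Match G [1,2], then C [3,7], then C [4,9] — 3 bases in the same relative order in both. The LCS DP gives dp[9][11] = 3, so this is optimal.

3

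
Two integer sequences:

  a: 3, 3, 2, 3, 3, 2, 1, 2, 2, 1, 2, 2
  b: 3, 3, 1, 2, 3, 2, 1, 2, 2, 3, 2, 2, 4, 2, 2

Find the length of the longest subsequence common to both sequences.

10

Match 3 (a #1, b #1); then 3 (a #2, b #2); then 2 (a #3, b #4); then 3 (a #5, b #5); then 2 (a #6, b #6); then 1 (a #7, b #7); then 2 (a #8, b #11); then 2 (a #9, b #12); then 2 (a #11, b #14); then 2 (a #12, b #15) — 10 values in the same relative order in both. dp[12][15] = 10 confirms this is the maximum.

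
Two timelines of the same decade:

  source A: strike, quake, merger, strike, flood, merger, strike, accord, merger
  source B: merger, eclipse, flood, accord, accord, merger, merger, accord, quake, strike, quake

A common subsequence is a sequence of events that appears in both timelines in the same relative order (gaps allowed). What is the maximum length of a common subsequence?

One common subsequence of length 4: merger [3,1] → flood [5,3] → merger [6,7] → strike [7,10]. The LCS DP gives dp[9][11] = 4, so this is optimal.

4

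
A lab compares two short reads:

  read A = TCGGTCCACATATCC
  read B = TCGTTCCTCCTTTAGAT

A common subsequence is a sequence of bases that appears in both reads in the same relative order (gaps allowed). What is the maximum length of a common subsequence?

10

One common subsequence of length 10: T [1,1]; then C [2,2]; then G [3,3]; then T [5,5]; then C [6,7]; then C [7,9]; then C [9,10]; then A [10,14]; then A [12,16]; then T [13,17]. dp[15][17] = 10 confirms this is the maximum.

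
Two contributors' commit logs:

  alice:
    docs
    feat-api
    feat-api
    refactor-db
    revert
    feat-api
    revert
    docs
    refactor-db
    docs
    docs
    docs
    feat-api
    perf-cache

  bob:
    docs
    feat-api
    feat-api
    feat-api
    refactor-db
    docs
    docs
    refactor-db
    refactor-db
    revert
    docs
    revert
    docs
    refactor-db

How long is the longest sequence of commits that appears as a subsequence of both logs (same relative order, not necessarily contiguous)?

8

Pick docs at alice[1]=bob[1]; then feat-api at alice[2]=bob[3]; then feat-api at alice[3]=bob[4]; then refactor-db at alice[4]=bob[9]; then revert at alice[5]=bob[10]; then revert at alice[7]=bob[12]; then docs at alice[8]=bob[13]; then refactor-db at alice[9]=bob[14]; all 8 commits appear in both, in order, and the DP table's final entry dp[14][14] is also 8, so no common subsequence is longer.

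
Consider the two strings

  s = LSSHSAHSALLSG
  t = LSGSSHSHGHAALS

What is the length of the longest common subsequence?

Taking L [1,1], then S [2,4], then S [3,5], then H [4,6], then S [5,7], then A [6,11], then A [9,12], then L [11,13], then S [12,14] gives a common subsequence of length 9. The LCS DP gives dp[13][14] = 9, so this is optimal.

9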